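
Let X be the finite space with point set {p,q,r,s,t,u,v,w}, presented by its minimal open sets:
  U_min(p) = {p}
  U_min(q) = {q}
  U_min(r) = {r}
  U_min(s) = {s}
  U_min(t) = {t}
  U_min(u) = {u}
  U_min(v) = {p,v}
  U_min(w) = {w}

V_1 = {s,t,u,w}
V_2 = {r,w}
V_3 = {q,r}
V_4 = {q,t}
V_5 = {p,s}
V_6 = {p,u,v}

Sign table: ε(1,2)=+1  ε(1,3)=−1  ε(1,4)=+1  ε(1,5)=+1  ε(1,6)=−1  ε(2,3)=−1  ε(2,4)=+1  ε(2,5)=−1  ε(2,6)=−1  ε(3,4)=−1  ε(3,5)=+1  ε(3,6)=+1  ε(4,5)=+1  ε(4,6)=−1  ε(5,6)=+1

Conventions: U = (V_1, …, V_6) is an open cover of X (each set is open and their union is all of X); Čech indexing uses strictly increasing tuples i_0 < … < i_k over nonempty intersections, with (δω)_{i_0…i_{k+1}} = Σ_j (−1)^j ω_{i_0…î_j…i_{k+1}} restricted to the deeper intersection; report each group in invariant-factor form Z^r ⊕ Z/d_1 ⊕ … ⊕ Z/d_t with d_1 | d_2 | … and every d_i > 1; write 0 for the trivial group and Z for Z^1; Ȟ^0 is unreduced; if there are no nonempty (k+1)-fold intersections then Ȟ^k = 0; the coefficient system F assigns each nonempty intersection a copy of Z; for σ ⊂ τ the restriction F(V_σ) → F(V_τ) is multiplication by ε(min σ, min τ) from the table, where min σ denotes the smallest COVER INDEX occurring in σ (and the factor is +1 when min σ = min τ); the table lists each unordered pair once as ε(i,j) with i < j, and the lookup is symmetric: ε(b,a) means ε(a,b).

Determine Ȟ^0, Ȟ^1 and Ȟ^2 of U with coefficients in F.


nerve of the cover:
  V12={w} V14={t} V15={s} V16={u} V23={r} V34={q} V56={p}
C dims 6,7; δ0: rk 6, SNF 1^5·2
Ȟ^0 = (6 − 6) − 0 = 0, so Ȟ^0 ≅ 0
Ȟ^1 = (7 − 0) − 6 = 1 plus torsion [2], so Ȟ^1 ≅ Z ⊕ Z/2
Ȟ^2 = (0 − 0) − 0 = 0, so Ȟ^2 ≅ 0

Ȟ^0(U;F) ≅ 0,  Ȟ^1(U;F) ≅ Z ⊕ Z/2,  Ȟ^2(U;F) ≅ 0


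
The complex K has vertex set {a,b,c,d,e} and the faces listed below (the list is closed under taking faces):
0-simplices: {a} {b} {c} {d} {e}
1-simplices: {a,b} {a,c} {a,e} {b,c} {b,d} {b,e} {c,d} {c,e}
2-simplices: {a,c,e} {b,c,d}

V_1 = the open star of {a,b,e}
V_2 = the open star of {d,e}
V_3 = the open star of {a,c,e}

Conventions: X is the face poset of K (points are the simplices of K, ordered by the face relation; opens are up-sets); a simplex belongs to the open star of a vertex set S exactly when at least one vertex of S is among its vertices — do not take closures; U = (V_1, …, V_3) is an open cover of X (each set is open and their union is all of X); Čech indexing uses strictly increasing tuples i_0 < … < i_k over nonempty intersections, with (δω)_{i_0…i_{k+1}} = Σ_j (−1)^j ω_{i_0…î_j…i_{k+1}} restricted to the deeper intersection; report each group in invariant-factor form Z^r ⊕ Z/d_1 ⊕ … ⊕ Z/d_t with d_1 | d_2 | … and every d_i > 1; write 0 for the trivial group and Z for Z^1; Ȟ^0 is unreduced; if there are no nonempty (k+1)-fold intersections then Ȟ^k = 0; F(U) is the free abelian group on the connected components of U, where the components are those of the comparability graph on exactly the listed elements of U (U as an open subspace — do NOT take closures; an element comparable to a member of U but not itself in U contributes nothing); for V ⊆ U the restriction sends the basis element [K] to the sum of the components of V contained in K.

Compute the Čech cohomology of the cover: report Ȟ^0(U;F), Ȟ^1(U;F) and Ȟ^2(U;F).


cover nerve:
  V1={{a},{b},{e},{a,b},{a,c},{a,e},{b,c},{b,d},{b,e},{c,e},{a,c,e},{b,c,d}} V2={{d},{e},{a,e},{b,d},{b,e},{c,d},{c,e},{a,c,e},{b,c,d}} V3={{a},{c},{e},{a,b},{a,c},{a,e},{b,c},{b,e},{c,d},{c,e},{a,c,e},{b,c,d}}
  V12={{e},{a,e},{b,d},{b,e},{c,e},{a,c,e},{b,c,d}} V13={{a},{e},{a,b},{a,c},{a,e},{b,c},{b,e},{c,e},{a,c,e},{b,c,d}} V23={{e},{a,e},{b,e},{c,d},{c,e},{a,c,e},{b,c,d}}
  V123={{e},{a,e},{b,e},{c,e},{a,c,e},{b,c,d}}
components per intersection:
  V1: {{a},{b},{e},{a,b},{a,c},{a,e},{b,c},{b,d},{b,e},{c,e},{a,c,e},{b,c,d}}
  V2: {{d},{b,d},{c,d},{b,c,d}} {{e},{a,e},{b,e},{c,e},{a,c,e}}
  V3: {{a},{c},{e},{a,b},{a,c},{a,e},{b,c},{b,e},{c,d},{c,e},{a,c,e},{b,c,d}}
  V12: {{e},{a,e},{b,e},{c,e},{a,c,e}} {{b,d},{b,c,d}}
  V13: {{a},{e},{a,b},{a,c},{a,e},{b,e},{c,e},{a,c,e}} {{b,c},{b,c,d}}
  V23: {{e},{a,e},{b,e},{c,e},{a,c,e}} {{c,d},{b,c,d}}
  V123: {{e},{a,e},{b,e},{c,e},{a,c,e}} {{b,c,d}}
C dims 4,6,2; δ0: rk 3, SNF 1^3; δ1: rk 2, SNF 1^2
Ȟ^0: (4−3)−0=1 ⇒ Z
Ȟ^1: (6−2)−3=1 ⇒ Z
Ȟ^2: (2−0)−2=0 ⇒ 0

Ȟ^0 ≅ Z; Ȟ^1 ≅ Z; Ȟ^2 ≅ 0


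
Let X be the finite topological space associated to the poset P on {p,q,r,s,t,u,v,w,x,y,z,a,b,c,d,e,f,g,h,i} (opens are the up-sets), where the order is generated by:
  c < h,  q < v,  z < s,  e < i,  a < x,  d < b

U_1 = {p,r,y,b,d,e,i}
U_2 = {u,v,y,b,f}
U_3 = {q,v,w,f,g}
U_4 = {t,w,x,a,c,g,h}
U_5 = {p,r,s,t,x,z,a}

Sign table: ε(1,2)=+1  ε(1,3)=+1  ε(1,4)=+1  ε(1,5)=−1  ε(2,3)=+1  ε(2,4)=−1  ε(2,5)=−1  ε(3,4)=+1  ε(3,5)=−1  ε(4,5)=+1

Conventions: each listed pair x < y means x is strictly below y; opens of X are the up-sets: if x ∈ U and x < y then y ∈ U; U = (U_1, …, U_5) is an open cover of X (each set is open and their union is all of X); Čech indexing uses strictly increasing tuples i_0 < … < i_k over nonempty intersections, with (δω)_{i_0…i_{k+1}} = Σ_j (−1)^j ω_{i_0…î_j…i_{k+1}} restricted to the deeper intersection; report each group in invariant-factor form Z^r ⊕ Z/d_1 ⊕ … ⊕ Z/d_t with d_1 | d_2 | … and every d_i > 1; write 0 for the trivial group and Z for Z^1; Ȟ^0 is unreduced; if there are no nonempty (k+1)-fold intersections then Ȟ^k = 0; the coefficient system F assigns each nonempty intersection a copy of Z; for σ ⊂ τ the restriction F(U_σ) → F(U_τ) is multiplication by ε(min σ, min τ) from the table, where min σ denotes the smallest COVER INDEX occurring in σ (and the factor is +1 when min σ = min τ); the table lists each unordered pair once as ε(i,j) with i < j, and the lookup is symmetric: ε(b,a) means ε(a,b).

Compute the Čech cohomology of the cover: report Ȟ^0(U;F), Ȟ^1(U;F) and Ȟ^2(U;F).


Ȟ^0 ≅ 0,  Ȟ^1 ≅ Z/2,  Ȟ^2 ≅ 0

nerve of the cover:
  U12={y,b} U15={p,r} U23={v,f} U34={w,g} U45={t,x,a}
C dims 5,5; δ0: rk 5, SNF 1^4·2
Ȟ^0 = (5 − 5) − 0 = 0, so Ȟ^0 ≅ 0
Ȟ^1 = (5 − 0) − 5 = 0 plus torsion [2], so Ȟ^1 ≅ Z/2
Ȟ^2 = (0 − 0) − 0 = 0, so Ȟ^2 ≅ 0


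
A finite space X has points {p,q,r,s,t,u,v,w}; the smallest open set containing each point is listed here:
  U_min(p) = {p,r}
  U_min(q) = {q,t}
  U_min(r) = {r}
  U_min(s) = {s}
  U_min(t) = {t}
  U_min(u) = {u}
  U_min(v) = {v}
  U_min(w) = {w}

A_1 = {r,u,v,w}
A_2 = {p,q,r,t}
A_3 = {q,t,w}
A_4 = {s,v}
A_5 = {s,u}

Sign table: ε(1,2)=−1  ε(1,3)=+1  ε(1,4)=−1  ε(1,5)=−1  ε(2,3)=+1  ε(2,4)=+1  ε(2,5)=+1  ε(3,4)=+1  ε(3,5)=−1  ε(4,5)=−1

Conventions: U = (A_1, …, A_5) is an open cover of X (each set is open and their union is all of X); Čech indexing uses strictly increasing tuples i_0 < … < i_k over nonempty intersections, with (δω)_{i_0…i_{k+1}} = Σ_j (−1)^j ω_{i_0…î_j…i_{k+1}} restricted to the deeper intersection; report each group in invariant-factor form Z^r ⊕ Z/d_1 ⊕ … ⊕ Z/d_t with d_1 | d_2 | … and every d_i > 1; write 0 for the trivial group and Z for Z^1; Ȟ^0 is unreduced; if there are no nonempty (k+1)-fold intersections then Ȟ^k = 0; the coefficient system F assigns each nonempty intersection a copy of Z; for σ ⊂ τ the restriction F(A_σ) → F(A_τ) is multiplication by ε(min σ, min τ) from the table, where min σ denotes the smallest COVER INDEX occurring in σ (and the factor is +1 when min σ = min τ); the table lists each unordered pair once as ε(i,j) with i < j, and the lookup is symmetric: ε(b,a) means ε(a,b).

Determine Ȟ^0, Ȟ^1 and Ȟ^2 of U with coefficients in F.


cover nerve:
  A12={r} A13={w} A14={v} A15={u} A23={q,t} A45={s}
C dims 5,6; δ0: rk 5, SNF 1^4·2
Ȟ^0: (5−5)−0=0 ⇒ 0
Ȟ^1: (6−0)−5=1 plus torsion [2] ⇒ Z ⊕ Z/2
Ȟ^2: (0−0)−0=0 ⇒ 0

Ȟ^0 ≅ 0, Ȟ^1 ≅ Z ⊕ Z/2, Ȟ^2 ≅ 0


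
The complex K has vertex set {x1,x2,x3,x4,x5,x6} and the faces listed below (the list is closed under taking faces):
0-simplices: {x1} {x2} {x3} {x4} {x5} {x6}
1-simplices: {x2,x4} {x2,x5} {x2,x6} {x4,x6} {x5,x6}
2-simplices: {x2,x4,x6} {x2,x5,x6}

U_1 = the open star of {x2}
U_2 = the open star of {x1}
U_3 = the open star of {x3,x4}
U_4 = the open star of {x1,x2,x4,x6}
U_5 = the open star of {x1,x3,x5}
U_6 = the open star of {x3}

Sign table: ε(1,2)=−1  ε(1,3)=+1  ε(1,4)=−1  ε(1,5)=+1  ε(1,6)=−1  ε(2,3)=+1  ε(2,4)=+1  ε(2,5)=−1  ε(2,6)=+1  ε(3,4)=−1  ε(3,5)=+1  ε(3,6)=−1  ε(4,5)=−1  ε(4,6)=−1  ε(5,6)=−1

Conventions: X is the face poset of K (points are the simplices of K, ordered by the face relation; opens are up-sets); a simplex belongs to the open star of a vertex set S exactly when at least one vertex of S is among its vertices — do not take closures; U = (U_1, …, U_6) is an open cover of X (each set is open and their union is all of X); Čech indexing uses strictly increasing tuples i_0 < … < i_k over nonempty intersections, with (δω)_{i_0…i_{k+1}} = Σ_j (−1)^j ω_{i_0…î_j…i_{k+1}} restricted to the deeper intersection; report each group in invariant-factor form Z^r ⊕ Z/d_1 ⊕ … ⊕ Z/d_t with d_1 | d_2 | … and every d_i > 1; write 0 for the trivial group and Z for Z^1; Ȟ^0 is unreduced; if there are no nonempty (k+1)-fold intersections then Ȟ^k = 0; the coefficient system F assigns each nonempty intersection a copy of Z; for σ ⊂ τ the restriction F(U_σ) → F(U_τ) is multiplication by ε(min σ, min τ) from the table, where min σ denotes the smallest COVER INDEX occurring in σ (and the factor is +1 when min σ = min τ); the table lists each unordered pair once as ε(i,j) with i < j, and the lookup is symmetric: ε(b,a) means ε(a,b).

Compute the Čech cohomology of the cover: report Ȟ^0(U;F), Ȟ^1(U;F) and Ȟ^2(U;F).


intersection data:
  U1={{x2},{x2,x4},{x2,x5},{x2,x6},{x2,x4,x6},{x2,x5,x6}} U2={{x1}} U3={{x3},{x4},{x2,x4},{x4,x6},{x2,x4,x6}} U4={{x1},{x2},{x4},{x6},{x2,x4},{x2,x5},{x2,x6},{x4,x6},{x5,x6},{x2,x4,x6},{x2,x5,x6}} U5={{x1},{x3},{x5},{x2,x5},{x5,x6},{x2,x5,x6}} U6={{x3}}
  U13={{x2,x4},{x2,x4,x6}} U14={{x2},{x2,x4},{x2,x5},{x2,x6},{x2,x4,x6},{x2,x5,x6}} U15={{x2,x5},{x2,x5,x6}} U24={{x1}} U25={{x1}} U34={{x4},{x2,x4},{x4,x6},{x2,x4,x6}} U35={{x3}} U36={{x3}} U45={{x1},{x2,x5},{x5,x6},{x2,x5,x6}} U56={{x3}}
  U134={{x2,x4},{x2,x4,x6}} U145={{x2,x5},{x2,x5,x6}} U245={{x1}} U356={{x3}}
C dims 6,10,4; δ0: rk 5, SNF 1^5; δ1: rk 4, SNF 1^4
Ȟ^0 = (6 − 5) − 0 = 1, so Ȟ^0 ≅ Z
Ȟ^1 = (10 − 4) − 5 = 1, so Ȟ^1 ≅ Z
Ȟ^2 = (4 − 0) − 4 = 0, so Ȟ^2 ≅ 0

Ȟ^0 ≅ Z,  Ȟ^1 ≅ Z,  Ȟ^2 ≅ 0


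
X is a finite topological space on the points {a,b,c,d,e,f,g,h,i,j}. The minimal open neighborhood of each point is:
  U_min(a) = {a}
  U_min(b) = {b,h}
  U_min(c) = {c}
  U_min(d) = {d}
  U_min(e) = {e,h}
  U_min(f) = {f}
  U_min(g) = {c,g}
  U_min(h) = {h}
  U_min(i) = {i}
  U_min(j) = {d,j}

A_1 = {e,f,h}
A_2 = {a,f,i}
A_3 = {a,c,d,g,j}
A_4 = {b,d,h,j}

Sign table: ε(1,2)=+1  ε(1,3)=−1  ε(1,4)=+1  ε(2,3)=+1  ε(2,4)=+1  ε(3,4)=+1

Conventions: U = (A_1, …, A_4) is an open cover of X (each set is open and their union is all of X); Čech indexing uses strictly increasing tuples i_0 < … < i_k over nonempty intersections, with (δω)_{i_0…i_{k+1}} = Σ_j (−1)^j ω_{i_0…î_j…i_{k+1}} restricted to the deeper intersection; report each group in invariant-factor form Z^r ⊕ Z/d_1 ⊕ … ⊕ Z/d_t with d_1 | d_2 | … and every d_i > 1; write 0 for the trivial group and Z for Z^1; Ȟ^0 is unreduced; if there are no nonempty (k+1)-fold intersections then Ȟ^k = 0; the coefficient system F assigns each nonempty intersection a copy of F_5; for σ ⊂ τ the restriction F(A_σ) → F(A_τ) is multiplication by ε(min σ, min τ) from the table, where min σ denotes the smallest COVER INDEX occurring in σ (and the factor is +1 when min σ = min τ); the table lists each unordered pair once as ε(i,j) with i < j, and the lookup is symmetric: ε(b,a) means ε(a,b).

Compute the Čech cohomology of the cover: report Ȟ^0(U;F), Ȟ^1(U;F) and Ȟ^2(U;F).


Ȟ^0(U;F) ≅ Z/5,  Ȟ^1(U;F) ≅ Z/5,  Ȟ^2(U;F) ≅ 0

nonempty intersections:
  A12={f} A14={h} A23={a} A34={d,j}
C dims 4,4; δ0: rk_F5 3
Ȟ^0: (4−3)−0=1 ⇒ Z/5
Ȟ^1: (4−0)−3=1 ⇒ Z/5
Ȟ^2: (0−0)−0=0 ⇒ 0


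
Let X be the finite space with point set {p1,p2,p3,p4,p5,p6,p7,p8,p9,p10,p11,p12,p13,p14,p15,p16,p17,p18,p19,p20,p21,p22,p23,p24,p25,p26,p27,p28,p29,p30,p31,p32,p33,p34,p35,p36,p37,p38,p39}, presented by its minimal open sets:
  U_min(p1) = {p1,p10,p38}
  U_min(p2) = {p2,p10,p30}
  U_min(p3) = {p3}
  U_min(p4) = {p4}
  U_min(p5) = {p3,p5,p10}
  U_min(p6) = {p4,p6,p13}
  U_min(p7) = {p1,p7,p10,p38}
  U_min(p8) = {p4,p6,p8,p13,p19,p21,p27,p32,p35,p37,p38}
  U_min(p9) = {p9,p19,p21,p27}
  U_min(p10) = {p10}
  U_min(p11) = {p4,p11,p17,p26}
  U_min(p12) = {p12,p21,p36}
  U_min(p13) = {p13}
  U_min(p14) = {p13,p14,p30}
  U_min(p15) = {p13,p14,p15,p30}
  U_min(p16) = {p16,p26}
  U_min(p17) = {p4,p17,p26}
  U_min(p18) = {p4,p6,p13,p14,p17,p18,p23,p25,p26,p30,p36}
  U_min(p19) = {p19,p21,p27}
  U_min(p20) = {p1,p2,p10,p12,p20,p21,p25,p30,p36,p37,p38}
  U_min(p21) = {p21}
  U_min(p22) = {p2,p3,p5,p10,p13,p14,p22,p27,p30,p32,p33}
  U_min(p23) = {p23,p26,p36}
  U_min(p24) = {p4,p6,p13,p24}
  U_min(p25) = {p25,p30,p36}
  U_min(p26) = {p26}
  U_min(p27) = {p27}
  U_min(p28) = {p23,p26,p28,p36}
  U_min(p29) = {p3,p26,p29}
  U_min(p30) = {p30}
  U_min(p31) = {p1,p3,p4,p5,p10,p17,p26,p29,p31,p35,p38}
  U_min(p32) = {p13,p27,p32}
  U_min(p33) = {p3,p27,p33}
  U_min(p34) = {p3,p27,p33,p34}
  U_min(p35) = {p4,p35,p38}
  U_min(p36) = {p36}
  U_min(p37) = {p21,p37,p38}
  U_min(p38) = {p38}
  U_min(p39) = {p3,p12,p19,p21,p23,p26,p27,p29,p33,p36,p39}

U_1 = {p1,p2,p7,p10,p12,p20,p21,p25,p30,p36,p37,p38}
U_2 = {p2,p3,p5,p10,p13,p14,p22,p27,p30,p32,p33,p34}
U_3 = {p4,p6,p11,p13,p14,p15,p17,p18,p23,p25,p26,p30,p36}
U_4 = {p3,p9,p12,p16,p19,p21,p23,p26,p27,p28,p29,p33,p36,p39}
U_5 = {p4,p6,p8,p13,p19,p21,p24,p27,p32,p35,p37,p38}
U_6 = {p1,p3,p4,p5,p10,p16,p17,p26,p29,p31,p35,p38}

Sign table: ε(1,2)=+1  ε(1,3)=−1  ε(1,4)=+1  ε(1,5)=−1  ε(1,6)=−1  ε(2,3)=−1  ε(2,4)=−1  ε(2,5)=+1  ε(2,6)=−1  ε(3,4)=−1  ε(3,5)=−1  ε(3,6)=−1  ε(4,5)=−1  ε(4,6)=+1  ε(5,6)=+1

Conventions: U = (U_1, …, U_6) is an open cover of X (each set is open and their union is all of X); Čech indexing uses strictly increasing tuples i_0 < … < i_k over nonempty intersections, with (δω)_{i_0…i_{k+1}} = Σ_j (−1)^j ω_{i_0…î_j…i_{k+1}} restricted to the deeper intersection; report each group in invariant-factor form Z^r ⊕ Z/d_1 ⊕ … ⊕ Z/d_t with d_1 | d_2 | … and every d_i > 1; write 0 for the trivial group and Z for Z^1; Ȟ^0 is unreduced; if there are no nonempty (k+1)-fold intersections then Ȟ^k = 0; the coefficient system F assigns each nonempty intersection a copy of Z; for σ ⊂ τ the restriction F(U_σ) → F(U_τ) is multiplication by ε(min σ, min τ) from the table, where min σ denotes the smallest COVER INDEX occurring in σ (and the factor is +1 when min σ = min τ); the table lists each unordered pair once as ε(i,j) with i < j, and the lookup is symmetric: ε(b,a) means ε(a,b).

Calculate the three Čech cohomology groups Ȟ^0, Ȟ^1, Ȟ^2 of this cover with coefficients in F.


Ȟ^0(U;F) ≅ 0,  Ȟ^1(U;F) ≅ Z/2,  Ȟ^2(U;F) ≅ Z

nerve of the cover:
  U12={p2,p10,p30} U13={p25,p30,p36} U14={p12,p21,p36} U15={p21,p37,p38} U16={p1,p10,p38} U23={p13,p14,p30} U24={p3,p27,p33} U25={p13,p27,p32} U26={p3,p5,p10} U34={p23,p26,p36} U35={p4,p6,p13} U36={p4,p17,p26} U45={p19,p21,p27} U46={p3,p16,p26,p29} U56={p4,p35,p38}
  U123={p30} U126={p10} U134={p36} U145={p21} U156={p38} U235={p13} U245={p27} U246={p3} U346={p26} U356={p4}
C dims 6,15,10; δ0: rk 6, SNF 1^5·2; δ1: rk 9, SNF 1^9
Ȟ^0 = (6 − 6) − 0 = 0, so Ȟ^0 ≅ 0
Ȟ^1 = (15 − 9) − 6 = 0 plus torsion [2], so Ȟ^1 ≅ Z/2
Ȟ^2 = (10 − 0) − 9 = 1, so Ȟ^2 ≅ Z


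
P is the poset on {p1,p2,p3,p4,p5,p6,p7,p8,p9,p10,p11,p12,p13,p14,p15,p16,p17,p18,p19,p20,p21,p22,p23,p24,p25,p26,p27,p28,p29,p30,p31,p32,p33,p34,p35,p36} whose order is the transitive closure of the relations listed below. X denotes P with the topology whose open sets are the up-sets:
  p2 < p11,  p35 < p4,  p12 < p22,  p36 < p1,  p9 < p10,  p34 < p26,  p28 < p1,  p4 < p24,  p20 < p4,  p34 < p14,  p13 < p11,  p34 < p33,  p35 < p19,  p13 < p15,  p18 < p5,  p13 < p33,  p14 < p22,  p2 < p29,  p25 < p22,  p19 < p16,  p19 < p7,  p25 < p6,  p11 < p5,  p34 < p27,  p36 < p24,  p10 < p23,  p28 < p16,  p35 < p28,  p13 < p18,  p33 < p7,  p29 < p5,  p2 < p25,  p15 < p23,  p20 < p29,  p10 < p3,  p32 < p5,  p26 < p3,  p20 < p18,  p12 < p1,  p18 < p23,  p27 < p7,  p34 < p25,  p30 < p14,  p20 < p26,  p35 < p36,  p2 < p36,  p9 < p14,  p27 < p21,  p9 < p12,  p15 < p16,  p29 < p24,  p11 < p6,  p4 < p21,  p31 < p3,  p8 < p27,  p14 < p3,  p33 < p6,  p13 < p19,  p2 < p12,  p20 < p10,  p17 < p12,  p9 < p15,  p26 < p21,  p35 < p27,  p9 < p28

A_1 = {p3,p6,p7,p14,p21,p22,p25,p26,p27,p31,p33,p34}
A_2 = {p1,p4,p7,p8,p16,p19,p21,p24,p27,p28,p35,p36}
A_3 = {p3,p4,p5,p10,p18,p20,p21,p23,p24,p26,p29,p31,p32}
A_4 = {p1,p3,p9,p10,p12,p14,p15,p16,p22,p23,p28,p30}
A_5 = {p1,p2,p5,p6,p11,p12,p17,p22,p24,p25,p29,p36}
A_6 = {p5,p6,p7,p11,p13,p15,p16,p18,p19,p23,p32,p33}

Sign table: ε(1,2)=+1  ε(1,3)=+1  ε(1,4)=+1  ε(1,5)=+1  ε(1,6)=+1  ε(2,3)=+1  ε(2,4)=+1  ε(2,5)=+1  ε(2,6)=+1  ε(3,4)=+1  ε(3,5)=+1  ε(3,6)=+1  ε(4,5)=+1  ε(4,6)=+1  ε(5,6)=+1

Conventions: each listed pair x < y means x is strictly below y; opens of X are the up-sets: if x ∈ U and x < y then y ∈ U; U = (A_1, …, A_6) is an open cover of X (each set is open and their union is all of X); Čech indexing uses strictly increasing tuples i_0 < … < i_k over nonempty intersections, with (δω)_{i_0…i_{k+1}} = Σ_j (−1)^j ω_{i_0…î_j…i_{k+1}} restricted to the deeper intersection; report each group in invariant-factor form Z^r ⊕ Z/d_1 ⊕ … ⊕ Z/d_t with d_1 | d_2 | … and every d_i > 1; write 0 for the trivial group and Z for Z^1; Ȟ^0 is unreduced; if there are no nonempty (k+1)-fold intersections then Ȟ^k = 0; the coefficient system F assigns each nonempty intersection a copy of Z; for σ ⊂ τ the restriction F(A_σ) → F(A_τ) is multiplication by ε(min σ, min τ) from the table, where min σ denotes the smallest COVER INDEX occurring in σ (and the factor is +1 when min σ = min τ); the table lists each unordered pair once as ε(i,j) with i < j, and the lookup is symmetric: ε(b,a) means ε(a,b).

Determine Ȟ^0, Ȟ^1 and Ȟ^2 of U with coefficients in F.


Ȟ^0(U;F) ≅ Z,  Ȟ^1(U;F) ≅ 0,  Ȟ^2(U;F) ≅ Z/2

intersection data:
  A12={p7,p21,p27} A13={p3,p21,p26,p31} A14={p3,p14,p22} A15={p6,p22,p25} A16={p6,p7,p33} A23={p4,p21,p24} A24={p1,p16,p28} A25={p1,p24,p36} A26={p7,p16,p19} A34={p3,p10,p23} A35={p5,p24,p29} A36={p5,p18,p23,p32} A45={p1,p12,p22} A46={p15,p16,p23} A56={p5,p6,p11}
  A123={p21} A126={p7} A134={p3} A145={p22} A156={p6} A235={p24} A245={p1} A246={p16} A346={p23} A356={p5}
C dims 6,15,10; δ0: rk 5, SNF 1^5; δ1: rk 10, SNF 1^9·2
Ȟ^0 = (6 − 5) − 0 = 1, so Ȟ^0 ≅ Z
Ȟ^1 = (15 − 10) − 5 = 0, so Ȟ^1 ≅ 0
Ȟ^2 = (10 − 0) − 10 = 0 plus torsion [2], so Ȟ^2 ≅ Z/2


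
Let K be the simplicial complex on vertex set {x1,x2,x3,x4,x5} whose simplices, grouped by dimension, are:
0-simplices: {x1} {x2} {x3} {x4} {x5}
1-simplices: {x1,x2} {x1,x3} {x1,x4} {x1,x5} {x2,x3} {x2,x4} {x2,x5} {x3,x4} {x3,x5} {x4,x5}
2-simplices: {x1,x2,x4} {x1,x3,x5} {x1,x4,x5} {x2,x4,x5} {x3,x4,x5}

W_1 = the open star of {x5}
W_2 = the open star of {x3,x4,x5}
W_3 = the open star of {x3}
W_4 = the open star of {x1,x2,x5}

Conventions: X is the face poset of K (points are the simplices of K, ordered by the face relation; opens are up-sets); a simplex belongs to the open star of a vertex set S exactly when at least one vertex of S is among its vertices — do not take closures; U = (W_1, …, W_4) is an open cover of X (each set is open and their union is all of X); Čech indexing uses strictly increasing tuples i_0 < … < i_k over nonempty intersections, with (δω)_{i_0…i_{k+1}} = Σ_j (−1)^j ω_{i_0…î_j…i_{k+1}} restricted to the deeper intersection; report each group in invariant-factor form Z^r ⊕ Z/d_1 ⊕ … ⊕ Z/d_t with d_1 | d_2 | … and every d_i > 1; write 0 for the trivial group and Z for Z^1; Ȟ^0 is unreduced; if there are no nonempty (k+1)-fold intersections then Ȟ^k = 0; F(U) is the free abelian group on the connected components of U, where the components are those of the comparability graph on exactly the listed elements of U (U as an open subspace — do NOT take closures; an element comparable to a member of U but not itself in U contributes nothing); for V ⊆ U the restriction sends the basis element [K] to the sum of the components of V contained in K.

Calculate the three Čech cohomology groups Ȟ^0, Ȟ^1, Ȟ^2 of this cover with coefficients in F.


nonempty overlaps:
  W1={{x5},{x1,x5},{x2,x5},{x3,x5},{x4,x5},{x1,x3,x5},{x1,x4,x5},{x2,x4,x5},{x3,x4,x5}} W2={{x3},{x4},{x5},{x1,x3},{x1,x4},{x1,x5},{x2,x3},{x2,x4},{x2,x5},{x3,x4},{x3,x5},{x4,x5},{x1,x2,x4},{x1,x3,x5},{x1,x4,x5},{x2,x4,x5},{x3,x4,x5}} W3={{x3},{x1,x3},{x2,x3},{x3,x4},{x3,x5},{x1,x3,x5},{x3,x4,x5}} W4={{x1},{x2},{x5},{x1,x2},{x1,x3},{x1,x4},{x1,x5},{x2,x3},{x2,x4},{x2,x5},{x3,x5},{x4,x5},{x1,x2,x4},{x1,x3,x5},{x1,x4,x5},{x2,x4,x5},{x3,x4,x5}}
  W12={{x5},{x1,x5},{x2,x5},{x3,x5},{x4,x5},{x1,x3,x5},{x1,x4,x5},{x2,x4,x5},{x3,x4,x5}} W13={{x3,x5},{x1,x3,x5},{x3,x4,x5}} W14={{x5},{x1,x5},{x2,x5},{x3,x5},{x4,x5},{x1,x3,x5},{x1,x4,x5},{x2,x4,x5},{x3,x4,x5}} W23={{x3},{x1,x3},{x2,x3},{x3,x4},{x3,x5},{x1,x3,x5},{x3,x4,x5}} W24={{x5},{x1,x3},{x1,x4},{x1,x5},{x2,x3},{x2,x4},{x2,x5},{x3,x5},{x4,x5},{x1,x2,x4},{x1,x3,x5},{x1,x4,x5},{x2,x4,x5},{x3,x4,x5}} W34={{x1,x3},{x2,x3},{x3,x5},{x1,x3,x5},{x3,x4,x5}}
  W123={{x3,x5},{x1,x3,x5},{x3,x4,x5}} W124={{x5},{x1,x5},{x2,x5},{x3,x5},{x4,x5},{x1,x3,x5},{x1,x4,x5},{x2,x4,x5},{x3,x4,x5}} W134={{x3,x5},{x1,x3,x5},{x3,x4,x5}} W234={{x1,x3},{x2,x3},{x3,x5},{x1,x3,x5},{x3,x4,x5}}
  W1234={{x3,x5},{x1,x3,x5},{x3,x4,x5}}
components per intersection:
  W1: {{x5},{x1,x5},{x2,x5},{x3,x5},{x4,x5},{x1,x3,x5},{x1,x4,x5},{x2,x4,x5},{x3,x4,x5}}
  W2: {{x3},{x4},{x5},{x1,x3},{x1,x4},{x1,x5},{x2,x3},{x2,x4},{x2,x5},{x3,x4},{x3,x5},{x4,x5},{x1,x2,x4},{x1,x3,x5},{x1,x4,x5},{x2,x4,x5},{x3,x4,x5}}
  W3: {{x3},{x1,x3},{x2,x3},{x3,x4},{x3,x5},{x1,x3,x5},{x3,x4,x5}}
  W4: {{x1},{x2},{x5},{x1,x2},{x1,x3},{x1,x4},{x1,x5},{x2,x3},{x2,x4},{x2,x5},{x3,x5},{x4,x5},{x1,x2,x4},{x1,x3,x5},{x1,x4,x5},{x2,x4,x5},{x3,x4,x5}}
  W12: {{x5},{x1,x5},{x2,x5},{x3,x5},{x4,x5},{x1,x3,x5},{x1,x4,x5},{x2,x4,x5},{x3,x4,x5}}
  W13: {{x3,x5},{x1,x3,x5},{x3,x4,x5}}
  W14: {{x5},{x1,x5},{x2,x5},{x3,x5},{x4,x5},{x1,x3,x5},{x1,x4,x5},{x2,x4,x5},{x3,x4,x5}}
  W23: {{x3},{x1,x3},{x2,x3},{x3,x4},{x3,x5},{x1,x3,x5},{x3,x4,x5}}
  W24: {{x5},{x1,x3},{x1,x4},{x1,x5},{x2,x4},{x2,x5},{x3,x5},{x4,x5},{x1,x2,x4},{x1,x3,x5},{x1,x4,x5},{x2,x4,x5},{x3,x4,x5}} {{x2,x3}}
  W34: {{x1,x3},{x3,x5},{x1,x3,x5},{x3,x4,x5}} {{x2,x3}}
  W123: {{x3,x5},{x1,x3,x5},{x3,x4,x5}}
  W124: {{x5},{x1,x5},{x2,x5},{x3,x5},{x4,x5},{x1,x3,x5},{x1,x4,x5},{x2,x4,x5},{x3,x4,x5}}
  W134: {{x3,x5},{x1,x3,x5},{x3,x4,x5}}
  W234: {{x1,x3},{x3,x5},{x1,x3,x5},{x3,x4,x5}} {{x2,x3}}
  W1234: {{x3,x5},{x1,x3,x5},{x3,x4,x5}}
C dims 4,8,5,1; δ0: rk 3, SNF 1^3; δ1: rk 4, SNF 1^4; δ2: rk 1, SNF 1^1
degree 0: 4−3−0 = 1 → Ȟ^0 ≅ Z
degree 1: 8−4−3 = 1 → Ȟ^1 ≅ Z
degree 2: 5−1−4 = 0 → Ȟ^2 ≅ 0

Ȟ^0(U;F) ≅ Z; Ȟ^1(U;F) ≅ Z; Ȟ^2(U;F) ≅ 0


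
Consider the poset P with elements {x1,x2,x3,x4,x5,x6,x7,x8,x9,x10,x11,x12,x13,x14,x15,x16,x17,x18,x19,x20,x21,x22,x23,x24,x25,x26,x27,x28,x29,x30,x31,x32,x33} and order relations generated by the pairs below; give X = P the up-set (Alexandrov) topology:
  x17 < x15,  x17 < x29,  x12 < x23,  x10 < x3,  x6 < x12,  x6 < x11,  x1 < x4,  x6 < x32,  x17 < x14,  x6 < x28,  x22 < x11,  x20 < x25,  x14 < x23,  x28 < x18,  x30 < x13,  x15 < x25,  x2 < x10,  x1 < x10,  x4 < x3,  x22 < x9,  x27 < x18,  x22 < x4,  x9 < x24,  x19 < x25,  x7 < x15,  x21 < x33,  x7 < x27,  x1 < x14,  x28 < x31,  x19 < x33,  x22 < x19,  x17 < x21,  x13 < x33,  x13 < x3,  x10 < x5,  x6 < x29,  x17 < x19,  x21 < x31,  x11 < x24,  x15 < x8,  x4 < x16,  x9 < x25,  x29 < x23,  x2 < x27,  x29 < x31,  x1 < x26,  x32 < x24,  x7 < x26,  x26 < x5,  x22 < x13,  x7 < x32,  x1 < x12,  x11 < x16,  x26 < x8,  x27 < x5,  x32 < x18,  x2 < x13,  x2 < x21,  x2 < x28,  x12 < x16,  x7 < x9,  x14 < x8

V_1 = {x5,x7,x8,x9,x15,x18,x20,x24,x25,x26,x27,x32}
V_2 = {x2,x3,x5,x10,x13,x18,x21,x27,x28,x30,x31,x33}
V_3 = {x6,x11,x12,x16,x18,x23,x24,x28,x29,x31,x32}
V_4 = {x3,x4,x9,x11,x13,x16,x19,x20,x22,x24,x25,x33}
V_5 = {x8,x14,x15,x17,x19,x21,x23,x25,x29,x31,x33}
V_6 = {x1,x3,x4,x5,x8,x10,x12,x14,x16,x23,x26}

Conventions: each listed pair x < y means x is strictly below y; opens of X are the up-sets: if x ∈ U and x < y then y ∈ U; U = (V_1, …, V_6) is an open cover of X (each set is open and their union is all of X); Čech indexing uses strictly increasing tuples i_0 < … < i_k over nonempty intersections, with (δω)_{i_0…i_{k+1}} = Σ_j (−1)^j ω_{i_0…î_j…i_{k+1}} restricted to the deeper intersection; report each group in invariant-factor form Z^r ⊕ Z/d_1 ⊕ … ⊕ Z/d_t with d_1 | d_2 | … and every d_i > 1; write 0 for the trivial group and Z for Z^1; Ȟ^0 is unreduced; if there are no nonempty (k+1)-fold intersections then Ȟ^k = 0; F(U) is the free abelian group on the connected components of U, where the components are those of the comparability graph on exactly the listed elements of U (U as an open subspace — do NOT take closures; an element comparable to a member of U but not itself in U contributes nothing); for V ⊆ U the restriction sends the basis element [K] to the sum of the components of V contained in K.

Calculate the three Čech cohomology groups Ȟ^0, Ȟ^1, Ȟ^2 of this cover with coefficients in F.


Ȟ^0 = Z, Ȟ^1 = 0 and Ȟ^2 = Z/2

intersection data:
  V12={x5,x18,x27} V13={x18,x24,x32} V14={x9,x20,x24,x25} V15={x8,x15,x25} V16={x5,x8,x26} V23={x18,x28,x31} V24={x3,x13,x33} V25={x21,x31,x33} V26={x3,x5,x10} V34={x11,x16,x24} V35={x23,x29,x31} V36={x12,x16,x23} V45={x19,x25,x33} V46={x3,x4,x16} V56={x8,x14,x23}
  V123={x18} V126={x5} V134={x24} V145={x25} V156={x8} V235={x31} V245={x33} V246={x3} V346={x16} V356={x23}
components per intersection:
  V1: {x5,x7,x8,x9,x15,x18,x20,x24,x25,x26,x27,x32}
  V2: {x2,x3,x5,x10,x13,x18,x21,x27,x28,x30,x31,x33}
  V3: {x6,x11,x12,x16,x18,x23,x24,x28,x29,x31,x32}
  V4: {x3,x4,x9,x11,x13,x16,x19,x20,x22,x24,x25,x33}
  V5: {x8,x14,x15,x17,x19,x21,x23,x25,x29,x31,x33}
  V6: {x1,x3,x4,x5,x8,x10,x12,x14,x16,x23,x26}
  V12: {x5,x18,x27}
  V13: {x18,x24,x32}
  V14: {x9,x20,x24,x25}
  V15: {x8,x15,x25}
  V16: {x5,x8,x26}
  V23: {x18,x28,x31}
  V24: {x3,x13,x33}
  V25: {x21,x31,x33}
  V26: {x3,x5,x10}
  V34: {x11,x16,x24}
  V35: {x23,x29,x31}
  V36: {x12,x16,x23}
  V45: {x19,x25,x33}
  V46: {x3,x4,x16}
  V56: {x8,x14,x23}
  V123: {x18}
  V126: {x5}
  V134: {x24}
  V145: {x25}
  V156: {x8}
  V235: {x31}
  V245: {x33}
  V246: {x3}
  V346: {x16}
  V356: {x23}
C dims 6,15,10; δ0: rk 5, SNF 1^5; δ1: rk 10, SNF 1^9·2
Ȟ^0 = (6 − 5) − 0 = 1, so Ȟ^0 ≅ Z
Ȟ^1 = (15 − 10) − 5 = 0, so Ȟ^1 ≅ 0
Ȟ^2 = (10 − 0) − 10 = 0 plus torsion [2], so Ȟ^2 ≅ Z/2


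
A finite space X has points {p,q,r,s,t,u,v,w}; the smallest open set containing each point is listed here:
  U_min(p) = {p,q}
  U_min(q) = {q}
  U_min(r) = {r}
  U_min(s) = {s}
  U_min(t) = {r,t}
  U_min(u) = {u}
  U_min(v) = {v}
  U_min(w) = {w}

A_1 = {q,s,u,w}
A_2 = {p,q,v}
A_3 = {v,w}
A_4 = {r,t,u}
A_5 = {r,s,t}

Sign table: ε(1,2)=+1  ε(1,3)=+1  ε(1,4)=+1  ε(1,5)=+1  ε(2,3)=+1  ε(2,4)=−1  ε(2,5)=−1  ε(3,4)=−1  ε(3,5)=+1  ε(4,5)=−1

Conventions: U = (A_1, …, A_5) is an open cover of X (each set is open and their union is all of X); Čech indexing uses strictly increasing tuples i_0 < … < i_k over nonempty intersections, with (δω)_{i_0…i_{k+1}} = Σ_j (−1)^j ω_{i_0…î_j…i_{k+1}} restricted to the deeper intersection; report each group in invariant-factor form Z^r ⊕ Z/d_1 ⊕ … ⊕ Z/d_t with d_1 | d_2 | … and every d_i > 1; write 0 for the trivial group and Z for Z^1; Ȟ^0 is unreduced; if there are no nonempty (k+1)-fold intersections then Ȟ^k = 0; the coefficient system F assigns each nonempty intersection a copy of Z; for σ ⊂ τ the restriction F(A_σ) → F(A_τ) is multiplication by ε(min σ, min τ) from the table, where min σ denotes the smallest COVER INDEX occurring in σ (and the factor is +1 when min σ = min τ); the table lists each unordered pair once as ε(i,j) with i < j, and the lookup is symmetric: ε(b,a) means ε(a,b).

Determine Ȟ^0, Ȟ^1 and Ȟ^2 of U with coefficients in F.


nonempty intersections:
  A12={q} A13={w} A14={u} A15={s} A23={v} A45={r,t}
C dims 5,6; δ0: rk 5, SNF 1^4·2
Ȟ^0: (5−5)−0=0 ⇒ 0
Ȟ^1: (6−0)−5=1 plus torsion [2] ⇒ Z ⊕ Z/2
Ȟ^2: (0−0)−0=0 ⇒ 0

Ȟ^0 ≅ 0; Ȟ^1 ≅ Z ⊕ Z/2; Ȟ^2 ≅ 0


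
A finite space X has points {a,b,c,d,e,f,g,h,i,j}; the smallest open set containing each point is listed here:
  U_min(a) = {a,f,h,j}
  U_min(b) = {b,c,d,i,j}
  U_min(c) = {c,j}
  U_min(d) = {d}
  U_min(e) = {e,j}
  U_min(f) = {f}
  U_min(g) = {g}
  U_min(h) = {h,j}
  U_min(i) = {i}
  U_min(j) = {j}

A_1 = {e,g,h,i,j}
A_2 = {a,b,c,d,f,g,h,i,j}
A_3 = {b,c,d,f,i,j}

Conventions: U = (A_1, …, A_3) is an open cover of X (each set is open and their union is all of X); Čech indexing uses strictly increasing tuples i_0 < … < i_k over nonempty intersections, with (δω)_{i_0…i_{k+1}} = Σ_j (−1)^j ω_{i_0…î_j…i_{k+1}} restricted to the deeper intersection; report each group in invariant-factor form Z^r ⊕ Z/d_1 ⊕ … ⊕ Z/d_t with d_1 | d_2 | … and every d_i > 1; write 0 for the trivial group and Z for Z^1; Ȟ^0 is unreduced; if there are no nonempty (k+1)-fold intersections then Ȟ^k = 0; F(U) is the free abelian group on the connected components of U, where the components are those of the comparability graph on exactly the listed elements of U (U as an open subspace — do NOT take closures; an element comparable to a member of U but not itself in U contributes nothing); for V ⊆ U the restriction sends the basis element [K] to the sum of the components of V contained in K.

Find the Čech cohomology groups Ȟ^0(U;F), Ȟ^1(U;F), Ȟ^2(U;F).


Ȟ^0 ≅ Z^2,  Ȟ^1 ≅ 0,  Ȟ^2 ≅ 0

cover nerve:
  A12={g,h,i,j} A13={i,j} A23={b,c,d,f,i,j}
  A123={i,j}
components per intersection:
  A1: {e,h,j} {g} {i}
  A2: {a,b,c,d,f,h,i,j} {g}
  A3: {b,c,d,i,j} {f}
  A12: {g} {h,j} {i}
  A13: {i} {j}
  A23: {b,c,d,i,j} {f}
  A123: {i} {j}
C dims 7,7,2; δ0: rk 5, SNF 1^5; δ1: rk 2, SNF 1^2
Ȟ^0: (7−5)−0=2 ⇒ Z^2
Ȟ^1: (7−2)−5=0 ⇒ 0
Ȟ^2: (2−0)−2=0 ⇒ 0


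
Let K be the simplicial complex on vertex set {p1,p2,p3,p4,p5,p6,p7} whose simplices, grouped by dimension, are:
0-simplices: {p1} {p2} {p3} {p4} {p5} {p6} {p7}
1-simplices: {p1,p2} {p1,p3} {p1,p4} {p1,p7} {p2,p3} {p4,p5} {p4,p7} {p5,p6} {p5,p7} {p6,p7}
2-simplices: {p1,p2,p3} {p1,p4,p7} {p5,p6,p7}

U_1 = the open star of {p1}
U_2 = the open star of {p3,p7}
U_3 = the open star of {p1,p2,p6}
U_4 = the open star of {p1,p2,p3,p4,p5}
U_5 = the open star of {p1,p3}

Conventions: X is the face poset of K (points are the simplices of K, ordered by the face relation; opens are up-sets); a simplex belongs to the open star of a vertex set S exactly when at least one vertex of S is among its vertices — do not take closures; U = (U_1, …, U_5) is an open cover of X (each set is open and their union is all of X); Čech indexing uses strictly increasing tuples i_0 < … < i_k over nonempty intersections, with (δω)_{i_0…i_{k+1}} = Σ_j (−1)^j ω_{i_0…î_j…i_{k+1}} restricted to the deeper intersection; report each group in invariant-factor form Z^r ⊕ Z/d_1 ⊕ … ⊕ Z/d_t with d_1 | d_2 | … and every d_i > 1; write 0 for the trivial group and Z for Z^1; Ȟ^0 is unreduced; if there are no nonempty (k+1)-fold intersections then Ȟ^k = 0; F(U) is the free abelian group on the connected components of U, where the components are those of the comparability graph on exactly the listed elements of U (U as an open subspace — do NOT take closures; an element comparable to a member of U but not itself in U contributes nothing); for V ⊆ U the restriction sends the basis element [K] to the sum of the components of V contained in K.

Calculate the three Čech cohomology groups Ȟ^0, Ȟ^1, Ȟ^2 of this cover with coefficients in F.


nonempty intersections:
  U1={{p1},{p1,p2},{p1,p3},{p1,p4},{p1,p7},{p1,p2,p3},{p1,p4,p7}} U2={{p3},{p7},{p1,p3},{p1,p7},{p2,p3},{p4,p7},{p5,p7},{p6,p7},{p1,p2,p3},{p1,p4,p7},{p5,p6,p7}} U3={{p1},{p2},{p6},{p1,p2},{p1,p3},{p1,p4},{p1,p7},{p2,p3},{p5,p6},{p6,p7},{p1,p2,p3},{p1,p4,p7},{p5,p6,p7}} U4={{p1},{p2},{p3},{p4},{p5},{p1,p2},{p1,p3},{p1,p4},{p1,p7},{p2,p3},{p4,p5},{p4,p7},{p5,p6},{p5,p7},{p1,p2,p3},{p1,p4,p7},{p5,p6,p7}} U5={{p1},{p3},{p1,p2},{p1,p3},{p1,p4},{p1,p7},{p2,p3},{p1,p2,p3},{p1,p4,p7}}
  U12={{p1,p3},{p1,p7},{p1,p2,p3},{p1,p4,p7}} U13={{p1},{p1,p2},{p1,p3},{p1,p4},{p1,p7},{p1,p2,p3},{p1,p4,p7}} U14={{p1},{p1,p2},{p1,p3},{p1,p4},{p1,p7},{p1,p2,p3},{p1,p4,p7}} U15={{p1},{p1,p2},{p1,p3},{p1,p4},{p1,p7},{p1,p2,p3},{p1,p4,p7}} U23={{p1,p3},{p1,p7},{p2,p3},{p6,p7},{p1,p2,p3},{p1,p4,p7},{p5,p6,p7}} U24={{p3},{p1,p3},{p1,p7},{p2,p3},{p4,p7},{p5,p7},{p1,p2,p3},{p1,p4,p7},{p5,p6,p7}} U25={{p3},{p1,p3},{p1,p7},{p2,p3},{p1,p2,p3},{p1,p4,p7}} U34={{p1},{p2},{p1,p2},{p1,p3},{p1,p4},{p1,p7},{p2,p3},{p5,p6},{p1,p2,p3},{p1,p4,p7},{p5,p6,p7}} U35={{p1},{p1,p2},{p1,p3},{p1,p4},{p1,p7},{p2,p3},{p1,p2,p3},{p1,p4,p7}} U45={{p1},{p3},{p1,p2},{p1,p3},{p1,p4},{p1,p7},{p2,p3},{p1,p2,p3},{p1,p4,p7}}
  U123={{p1,p3},{p1,p7},{p1,p2,p3},{p1,p4,p7}} U124={{p1,p3},{p1,p7},{p1,p2,p3},{p1,p4,p7}} U125={{p1,p3},{p1,p7},{p1,p2,p3},{p1,p4,p7}} U134={{p1},{p1,p2},{p1,p3},{p1,p4},{p1,p7},{p1,p2,p3},{p1,p4,p7}} U135={{p1},{p1,p2},{p1,p3},{p1,p4},{p1,p7},{p1,p2,p3},{p1,p4,p7}} U145={{p1},{p1,p2},{p1,p3},{p1,p4},{p1,p7},{p1,p2,p3},{p1,p4,p7}} U234={{p1,p3},{p1,p7},{p2,p3},{p1,p2,p3},{p1,p4,p7},{p5,p6,p7}} U235={{p1,p3},{p1,p7},{p2,p3},{p1,p2,p3},{p1,p4,p7}} U245={{p3},{p1,p3},{p1,p7},{p2,p3},{p1,p2,p3},{p1,p4,p7}} U345={{p1},{p1,p2},{p1,p3},{p1,p4},{p1,p7},{p2,p3},{p1,p2,p3},{p1,p4,p7}}
  U1234={{p1,p3},{p1,p7},{p1,p2,p3},{p1,p4,p7}} U1235={{p1,p3},{p1,p7},{p1,p2,p3},{p1,p4,p7}} U1245={{p1,p3},{p1,p7},{p1,p2,p3},{p1,p4,p7}} U1345={{p1},{p1,p2},{p1,p3},{p1,p4},{p1,p7},{p1,p2,p3},{p1,p4,p7}} U2345={{p1,p3},{p1,p7},{p2,p3},{p1,p2,p3},{p1,p4,p7}}
  U12345={{p1,p3},{p1,p7},{p1,p2,p3},{p1,p4,p7}}
components per intersection:
  U1: {{p1},{p1,p2},{p1,p3},{p1,p4},{p1,p7},{p1,p2,p3},{p1,p4,p7}}
  U2: {{p3},{p1,p3},{p2,p3},{p1,p2,p3}} {{p7},{p1,p7},{p4,p7},{p5,p7},{p6,p7},{p1,p4,p7},{p5,p6,p7}}
  U3: {{p1},{p2},{p1,p2},{p1,p3},{p1,p4},{p1,p7},{p2,p3},{p1,p2,p3},{p1,p4,p7}} {{p6},{p5,p6},{p6,p7},{p5,p6,p7}}
  U4: {{p1},{p2},{p3},{p4},{p5},{p1,p2},{p1,p3},{p1,p4},{p1,p7},{p2,p3},{p4,p5},{p4,p7},{p5,p6},{p5,p7},{p1,p2,p3},{p1,p4,p7},{p5,p6,p7}}
  U5: {{p1},{p3},{p1,p2},{p1,p3},{p1,p4},{p1,p7},{p2,p3},{p1,p2,p3},{p1,p4,p7}}
  U12: {{p1,p3},{p1,p2,p3}} {{p1,p7},{p1,p4,p7}}
  U13: {{p1},{p1,p2},{p1,p3},{p1,p4},{p1,p7},{p1,p2,p3},{p1,p4,p7}}
  U14: {{p1},{p1,p2},{p1,p3},{p1,p4},{p1,p7},{p1,p2,p3},{p1,p4,p7}}
  U15: {{p1},{p1,p2},{p1,p3},{p1,p4},{p1,p7},{p1,p2,p3},{p1,p4,p7}}
  U23: {{p1,p3},{p2,p3},{p1,p2,p3}} {{p1,p7},{p1,p4,p7}} {{p6,p7},{p5,p6,p7}}
  U24: {{p3},{p1,p3},{p2,p3},{p1,p2,p3}} {{p1,p7},{p4,p7},{p1,p4,p7}} {{p5,p7},{p5,p6,p7}}
  U25: {{p3},{p1,p3},{p2,p3},{p1,p2,p3}} {{p1,p7},{p1,p4,p7}}
  U34: {{p1},{p2},{p1,p2},{p1,p3},{p1,p4},{p1,p7},{p2,p3},{p1,p2,p3},{p1,p4,p7}} {{p5,p6},{p5,p6,p7}}
  U35: {{p1},{p1,p2},{p1,p3},{p1,p4},{p1,p7},{p2,p3},{p1,p2,p3},{p1,p4,p7}}
  U45: {{p1},{p3},{p1,p2},{p1,p3},{p1,p4},{p1,p7},{p2,p3},{p1,p2,p3},{p1,p4,p7}}
  U123: {{p1,p3},{p1,p2,p3}} {{p1,p7},{p1,p4,p7}}
  U124: {{p1,p3},{p1,p2,p3}} {{p1,p7},{p1,p4,p7}}
  U125: {{p1,p3},{p1,p2,p3}} {{p1,p7},{p1,p4,p7}}
  U134: {{p1},{p1,p2},{p1,p3},{p1,p4},{p1,p7},{p1,p2,p3},{p1,p4,p7}}
  U135: {{p1},{p1,p2},{p1,p3},{p1,p4},{p1,p7},{p1,p2,p3},{p1,p4,p7}}
  U145: {{p1},{p1,p2},{p1,p3},{p1,p4},{p1,p7},{p1,p2,p3},{p1,p4,p7}}
  U234: {{p1,p3},{p2,p3},{p1,p2,p3}} {{p1,p7},{p1,p4,p7}} {{p5,p6,p7}}
  U235: {{p1,p3},{p2,p3},{p1,p2,p3}} {{p1,p7},{p1,p4,p7}}
  U245: {{p3},{p1,p3},{p2,p3},{p1,p2,p3}} {{p1,p7},{p1,p4,p7}}
  U345: {{p1},{p1,p2},{p1,p3},{p1,p4},{p1,p7},{p2,p3},{p1,p2,p3},{p1,p4,p7}}
  U1234: {{p1,p3},{p1,p2,p3}} {{p1,p7},{p1,p4,p7}}
  U1235: {{p1,p3},{p1,p2,p3}} {{p1,p7},{p1,p4,p7}}
  U1245: {{p1,p3},{p1,p2,p3}} {{p1,p7},{p1,p4,p7}}
  U1345: {{p1},{p1,p2},{p1,p3},{p1,p4},{p1,p7},{p1,p2,p3},{p1,p4,p7}}
  U2345: {{p1,p3},{p2,p3},{p1,p2,p3}} {{p1,p7},{p1,p4,p7}}
  U12345: {{p1,p3},{p1,p2,p3}} {{p1,p7},{p1,p4,p7}}
C dims 7,17,17,9; δ0: rk 6, SNF 1^6; δ1: rk 10, SNF 1^10; δ2: rk 7, SNF 1^7
Ȟ^0: (7−6)−0=1 ⇒ Z
Ȟ^1: (17−10)−6=1 ⇒ Z
Ȟ^2: (17−7)−10=0 ⇒ 0

Ȟ^0 = Z, Ȟ^1 = Z, Ȟ^2 = 0


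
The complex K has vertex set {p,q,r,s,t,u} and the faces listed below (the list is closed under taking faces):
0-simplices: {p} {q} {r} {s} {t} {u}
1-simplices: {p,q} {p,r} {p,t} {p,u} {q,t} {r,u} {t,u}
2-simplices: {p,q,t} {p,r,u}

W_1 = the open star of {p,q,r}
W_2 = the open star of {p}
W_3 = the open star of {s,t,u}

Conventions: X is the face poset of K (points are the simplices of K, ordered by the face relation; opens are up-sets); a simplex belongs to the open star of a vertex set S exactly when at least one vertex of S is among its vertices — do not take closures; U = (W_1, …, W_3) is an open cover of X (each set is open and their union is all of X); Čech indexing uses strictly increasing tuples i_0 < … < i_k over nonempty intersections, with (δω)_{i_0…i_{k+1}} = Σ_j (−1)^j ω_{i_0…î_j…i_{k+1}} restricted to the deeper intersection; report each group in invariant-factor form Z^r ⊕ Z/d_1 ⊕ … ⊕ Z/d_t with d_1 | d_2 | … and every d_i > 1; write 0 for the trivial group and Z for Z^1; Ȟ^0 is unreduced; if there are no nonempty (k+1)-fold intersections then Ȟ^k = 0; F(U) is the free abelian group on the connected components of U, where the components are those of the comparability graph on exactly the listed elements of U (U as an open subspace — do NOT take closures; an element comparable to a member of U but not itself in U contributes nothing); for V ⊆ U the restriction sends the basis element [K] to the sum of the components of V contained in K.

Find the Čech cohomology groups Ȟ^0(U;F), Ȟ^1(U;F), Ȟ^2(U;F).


nerve simplices:
  W1={{p},{q},{r},{p,q},{p,r},{p,t},{p,u},{q,t},{r,u},{p,q,t},{p,r,u}} W2={{p},{p,q},{p,r},{p,t},{p,u},{p,q,t},{p,r,u}} W3={{s},{t},{u},{p,t},{p,u},{q,t},{r,u},{t,u},{p,q,t},{p,r,u}}
  W12={{p},{p,q},{p,r},{p,t},{p,u},{p,q,t},{p,r,u}} W13={{p,t},{p,u},{q,t},{r,u},{p,q,t},{p,r,u}} W23={{p,t},{p,u},{p,q,t},{p,r,u}}
  W123={{p,t},{p,u},{p,q,t},{p,r,u}}
components per intersection:
  W1: {{p},{q},{r},{p,q},{p,r},{p,t},{p,u},{q,t},{r,u},{p,q,t},{p,r,u}}
  W2: {{p},{p,q},{p,r},{p,t},{p,u},{p,q,t},{p,r,u}}
  W3: {{s}} {{t},{u},{p,t},{p,u},{q,t},{r,u},{t,u},{p,q,t},{p,r,u}}
  W12: {{p},{p,q},{p,r},{p,t},{p,u},{p,q,t},{p,r,u}}
  W13: {{p,t},{q,t},{p,q,t}} {{p,u},{r,u},{p,r,u}}
  W23: {{p,t},{p,q,t}} {{p,u},{p,r,u}}
  W123: {{p,t},{p,q,t}} {{p,u},{p,r,u}}
C dims 4,5,2; δ0: rk 2, SNF 1^2; δ1: rk 2, SNF 1^2
degree 0: 4−2−0 = 2 → Ȟ^0 ≅ Z^2
degree 1: 5−2−2 = 1 → Ȟ^1 ≅ Z
degree 2: 2−0−2 = 0 → Ȟ^2 ≅ 0

Ȟ^0 = Z^2, Ȟ^1 = Z and Ȟ^2 = 0


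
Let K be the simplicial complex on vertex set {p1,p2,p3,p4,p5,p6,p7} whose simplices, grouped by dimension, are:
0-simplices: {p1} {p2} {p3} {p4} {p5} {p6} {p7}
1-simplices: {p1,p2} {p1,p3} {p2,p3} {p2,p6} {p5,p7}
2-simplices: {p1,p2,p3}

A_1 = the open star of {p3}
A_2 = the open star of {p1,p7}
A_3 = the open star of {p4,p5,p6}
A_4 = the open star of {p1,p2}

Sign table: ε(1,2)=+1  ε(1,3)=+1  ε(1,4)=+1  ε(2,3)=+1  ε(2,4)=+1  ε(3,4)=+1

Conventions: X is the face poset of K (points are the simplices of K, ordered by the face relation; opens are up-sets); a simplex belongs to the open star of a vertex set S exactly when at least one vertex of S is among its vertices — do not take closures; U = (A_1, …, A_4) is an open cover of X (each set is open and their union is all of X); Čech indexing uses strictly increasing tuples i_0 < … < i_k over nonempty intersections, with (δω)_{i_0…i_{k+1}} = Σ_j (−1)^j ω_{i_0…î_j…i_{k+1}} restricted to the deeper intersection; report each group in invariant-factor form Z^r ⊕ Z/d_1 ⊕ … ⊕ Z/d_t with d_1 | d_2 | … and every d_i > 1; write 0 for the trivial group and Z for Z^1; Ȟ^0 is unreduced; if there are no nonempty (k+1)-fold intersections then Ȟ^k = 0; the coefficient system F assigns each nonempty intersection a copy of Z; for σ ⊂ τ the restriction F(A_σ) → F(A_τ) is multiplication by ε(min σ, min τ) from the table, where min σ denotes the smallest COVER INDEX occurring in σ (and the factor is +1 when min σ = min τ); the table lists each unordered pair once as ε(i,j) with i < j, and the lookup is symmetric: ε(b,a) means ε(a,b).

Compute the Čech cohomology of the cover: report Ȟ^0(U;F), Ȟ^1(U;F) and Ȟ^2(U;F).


intersection data:
  A1={{p3},{p1,p3},{p2,p3},{p1,p2,p3}} A2={{p1},{p7},{p1,p2},{p1,p3},{p5,p7},{p1,p2,p3}} A3={{p4},{p5},{p6},{p2,p6},{p5,p7}} A4={{p1},{p2},{p1,p2},{p1,p3},{p2,p3},{p2,p6},{p1,p2,p3}}
  A12={{p1,p3},{p1,p2,p3}} A14={{p1,p3},{p2,p3},{p1,p2,p3}} A23={{p5,p7}} A24={{p1},{p1,p2},{p1,p3},{p1,p2,p3}} A34={{p2,p6}}
  A124={{p1,p3},{p1,p2,p3}}
C dims 4,5,1; δ0: rk 3, SNF 1^3; δ1: rk 1, SNF 1^1
Ȟ^0 = (4 − 3) − 0 = 1, so Ȟ^0 ≅ Z
Ȟ^1 = (5 − 1) − 3 = 1, so Ȟ^1 ≅ Z
Ȟ^2 = (1 − 0) − 1 = 0, so Ȟ^2 ≅ 0

Ȟ^0 = Z, Ȟ^1 = Z, Ȟ^2 = 0
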